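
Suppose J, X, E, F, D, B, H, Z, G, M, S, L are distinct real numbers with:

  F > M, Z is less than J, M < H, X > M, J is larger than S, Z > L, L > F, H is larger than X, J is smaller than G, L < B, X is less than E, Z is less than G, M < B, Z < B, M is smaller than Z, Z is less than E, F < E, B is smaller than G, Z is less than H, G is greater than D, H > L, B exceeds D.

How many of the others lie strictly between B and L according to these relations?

Chaining upward from L reaches: Z, J, E, G, H.
Chaining downward from B reaches: M, F, Z, D.
Strictly between L and B are those in both lists: Z — 1 element.

1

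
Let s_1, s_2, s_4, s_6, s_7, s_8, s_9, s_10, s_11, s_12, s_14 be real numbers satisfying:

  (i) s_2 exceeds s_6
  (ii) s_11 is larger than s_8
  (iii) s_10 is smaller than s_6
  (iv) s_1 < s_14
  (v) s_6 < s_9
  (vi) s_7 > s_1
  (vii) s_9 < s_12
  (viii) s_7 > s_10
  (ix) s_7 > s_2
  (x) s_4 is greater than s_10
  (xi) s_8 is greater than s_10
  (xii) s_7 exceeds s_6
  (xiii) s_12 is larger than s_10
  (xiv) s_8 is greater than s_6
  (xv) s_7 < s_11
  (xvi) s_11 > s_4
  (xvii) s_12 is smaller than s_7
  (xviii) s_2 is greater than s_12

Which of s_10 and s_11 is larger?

Following the relations from s_10: s_10 < s_6 < s_9 < s_12 < s_2 < s_7 < s_11.
So s_10 < s_11; s_11 is the larger of the two.

s_11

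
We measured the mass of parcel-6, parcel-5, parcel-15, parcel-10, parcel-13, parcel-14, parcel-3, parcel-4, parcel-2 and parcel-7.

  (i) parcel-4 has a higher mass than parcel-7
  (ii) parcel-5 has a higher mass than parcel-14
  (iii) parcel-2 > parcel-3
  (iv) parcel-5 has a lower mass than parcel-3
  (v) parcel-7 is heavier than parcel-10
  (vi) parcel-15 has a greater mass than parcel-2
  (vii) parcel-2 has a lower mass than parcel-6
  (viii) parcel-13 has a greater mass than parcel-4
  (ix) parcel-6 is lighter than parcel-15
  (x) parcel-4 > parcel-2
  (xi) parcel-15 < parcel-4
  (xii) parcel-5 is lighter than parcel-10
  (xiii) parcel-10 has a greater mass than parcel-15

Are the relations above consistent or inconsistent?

The single ordering parcel-14 < parcel-5 < parcel-3 < parcel-2 < parcel-6 < parcel-15 < parcel-10 < parcel-7 < parcel-4 < parcel-13 satisfies every listed relation, so no contradiction arises.

consistent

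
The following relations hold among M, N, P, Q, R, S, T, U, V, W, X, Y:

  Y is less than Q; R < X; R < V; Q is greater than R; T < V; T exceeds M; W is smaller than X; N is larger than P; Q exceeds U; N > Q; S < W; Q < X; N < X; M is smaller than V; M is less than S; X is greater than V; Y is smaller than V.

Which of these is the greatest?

X

U is not greatest since U < Q; M is not greatest since M < S; S is not greatest since S < W; W is not greatest since W < X; Y is not greatest since Y < V; R is not greatest since R < X; T is not greatest since T < V; Q is not greatest since Q < N; V is not greatest since V < X; P is not greatest since P < N; N is not greatest since N < X.
Only X has nothing above it, so X is the greatest.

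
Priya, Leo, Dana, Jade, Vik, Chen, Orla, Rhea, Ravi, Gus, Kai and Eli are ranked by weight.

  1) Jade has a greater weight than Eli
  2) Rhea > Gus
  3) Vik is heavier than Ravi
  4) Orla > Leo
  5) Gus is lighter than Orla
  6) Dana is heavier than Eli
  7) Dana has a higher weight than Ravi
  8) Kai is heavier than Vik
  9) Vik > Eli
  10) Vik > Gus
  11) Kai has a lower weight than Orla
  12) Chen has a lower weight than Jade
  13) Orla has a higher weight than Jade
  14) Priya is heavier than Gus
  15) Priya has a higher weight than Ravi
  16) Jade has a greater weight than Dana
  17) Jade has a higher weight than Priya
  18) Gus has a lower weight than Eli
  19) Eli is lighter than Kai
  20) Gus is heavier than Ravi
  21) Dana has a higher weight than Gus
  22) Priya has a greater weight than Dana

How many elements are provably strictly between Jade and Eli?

Chaining upward from Eli reaches: Dana, Vik, Priya, Kai, Orla.
Chaining downward from Jade reaches: Ravi, Gus, Chen, Dana, Priya.
Strictly between Eli and Jade are those in both lists: Dana, Priya — 2 elements.

2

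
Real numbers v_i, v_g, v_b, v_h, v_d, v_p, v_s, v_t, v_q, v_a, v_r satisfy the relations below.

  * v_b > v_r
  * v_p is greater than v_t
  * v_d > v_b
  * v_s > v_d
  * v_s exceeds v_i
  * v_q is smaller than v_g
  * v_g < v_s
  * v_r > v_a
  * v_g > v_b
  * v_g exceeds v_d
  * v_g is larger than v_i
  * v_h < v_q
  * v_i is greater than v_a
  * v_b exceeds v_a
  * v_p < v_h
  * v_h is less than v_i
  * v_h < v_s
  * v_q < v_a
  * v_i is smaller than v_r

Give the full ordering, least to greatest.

Nothing is placed below v_t, so it is least; from there v_t < v_p; v_p < v_h; v_h < v_q; v_q < v_a; v_a < v_i; v_i < v_r; v_r < v_b; v_b < v_d; v_d < v_g; v_g < v_s, each given directly.

v_t < v_p < v_h < v_q < v_a < v_i < v_r < v_b < v_d < v_g < v_s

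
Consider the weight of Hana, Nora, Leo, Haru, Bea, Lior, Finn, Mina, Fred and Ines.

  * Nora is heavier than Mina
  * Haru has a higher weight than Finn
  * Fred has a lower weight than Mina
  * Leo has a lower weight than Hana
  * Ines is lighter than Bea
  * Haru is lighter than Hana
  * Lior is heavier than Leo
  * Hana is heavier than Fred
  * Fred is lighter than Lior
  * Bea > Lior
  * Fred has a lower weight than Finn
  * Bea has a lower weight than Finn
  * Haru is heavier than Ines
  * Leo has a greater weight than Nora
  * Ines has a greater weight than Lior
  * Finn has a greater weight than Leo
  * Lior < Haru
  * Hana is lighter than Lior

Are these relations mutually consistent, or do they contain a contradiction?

inconsistent

Chaining the given relations yields Lior < Ines < Bea < Finn < Haru < Hana, so Lior < Hana. But one relation states Hana < Lior. These cannot both hold.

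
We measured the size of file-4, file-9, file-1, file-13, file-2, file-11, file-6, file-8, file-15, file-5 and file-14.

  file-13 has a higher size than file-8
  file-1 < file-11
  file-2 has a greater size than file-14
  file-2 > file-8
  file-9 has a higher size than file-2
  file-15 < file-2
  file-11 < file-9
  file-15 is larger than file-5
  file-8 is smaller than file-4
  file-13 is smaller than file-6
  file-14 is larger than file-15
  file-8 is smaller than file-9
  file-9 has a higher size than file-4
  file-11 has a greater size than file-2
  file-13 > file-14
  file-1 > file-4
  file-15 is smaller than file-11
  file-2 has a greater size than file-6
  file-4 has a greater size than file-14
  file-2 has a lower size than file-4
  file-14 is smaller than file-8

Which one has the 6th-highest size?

Piecing the relations together gives one ordering: file-5 < file-15 < file-14 < file-8 < file-13 < file-6 < file-2 < file-4 < file-1 < file-11 < file-9.
Counting 6 from the largest end gives file-6.

file-6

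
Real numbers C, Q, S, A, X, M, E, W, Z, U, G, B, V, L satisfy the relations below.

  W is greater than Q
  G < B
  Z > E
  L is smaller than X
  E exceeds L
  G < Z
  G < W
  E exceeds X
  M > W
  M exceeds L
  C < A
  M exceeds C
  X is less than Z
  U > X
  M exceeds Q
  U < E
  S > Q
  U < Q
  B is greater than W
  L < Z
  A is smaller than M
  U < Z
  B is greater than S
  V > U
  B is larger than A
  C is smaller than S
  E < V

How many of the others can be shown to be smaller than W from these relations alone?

5

The elements the relations force below W are L, X, U, Q, G — no chain reaches any other.
That is 5.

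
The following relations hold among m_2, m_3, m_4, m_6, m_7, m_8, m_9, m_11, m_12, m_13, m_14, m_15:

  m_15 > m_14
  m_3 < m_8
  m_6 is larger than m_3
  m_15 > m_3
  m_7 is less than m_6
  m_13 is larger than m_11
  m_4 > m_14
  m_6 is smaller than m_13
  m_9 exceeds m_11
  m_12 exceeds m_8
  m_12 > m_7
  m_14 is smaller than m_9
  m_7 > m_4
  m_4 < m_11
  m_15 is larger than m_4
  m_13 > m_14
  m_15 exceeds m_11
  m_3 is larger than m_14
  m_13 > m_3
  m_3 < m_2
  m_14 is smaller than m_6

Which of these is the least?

Chaining upward from m_14: directly above it, m_3, m_4, m_15, m_9, m_6, m_13; then m_7, m_8, m_2, m_11; then m_12.
That covers every other element, and nothing is given below m_14, so m_14 is the least.

m_14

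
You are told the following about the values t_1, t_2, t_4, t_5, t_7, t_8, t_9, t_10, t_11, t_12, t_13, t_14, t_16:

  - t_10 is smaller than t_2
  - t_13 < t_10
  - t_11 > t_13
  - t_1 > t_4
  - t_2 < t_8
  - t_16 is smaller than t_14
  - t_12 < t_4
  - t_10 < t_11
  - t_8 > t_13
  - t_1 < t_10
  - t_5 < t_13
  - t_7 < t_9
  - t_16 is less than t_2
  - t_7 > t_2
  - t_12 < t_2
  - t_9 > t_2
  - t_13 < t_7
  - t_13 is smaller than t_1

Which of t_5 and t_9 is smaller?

Chaining the given relations: t_5 < t_13 < t_1 < t_10 < t_2 < t_7 < t_9.
So t_5 < t_9; t_5 is the smaller of the two.

t_5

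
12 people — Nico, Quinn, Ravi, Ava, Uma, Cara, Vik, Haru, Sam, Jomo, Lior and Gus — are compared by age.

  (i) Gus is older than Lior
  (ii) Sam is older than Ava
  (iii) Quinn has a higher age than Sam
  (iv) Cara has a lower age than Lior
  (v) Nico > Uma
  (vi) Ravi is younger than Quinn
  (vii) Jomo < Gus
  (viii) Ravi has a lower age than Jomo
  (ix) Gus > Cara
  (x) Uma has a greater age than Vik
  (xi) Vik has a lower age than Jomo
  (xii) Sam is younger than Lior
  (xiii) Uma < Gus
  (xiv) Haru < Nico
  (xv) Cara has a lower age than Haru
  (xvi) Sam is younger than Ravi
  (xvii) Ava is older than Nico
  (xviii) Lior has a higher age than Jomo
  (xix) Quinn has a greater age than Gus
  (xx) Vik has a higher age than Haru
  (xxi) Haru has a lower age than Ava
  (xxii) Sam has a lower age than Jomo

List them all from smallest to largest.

Each adjacent pair is fixed by a given relation: Cara < Haru; Haru < Vik; Vik < Uma; Uma < Nico; Nico < Ava; Ava < Sam; Sam < Ravi; Ravi < Jomo; Jomo < Lior; Lior < Gus; Gus < Quinn. Chaining them end to end gives the full order.

Cara < Haru < Vik < Uma < Nico < Ava < Sam < Ravi < Jomo < Lior < Gus < Quinn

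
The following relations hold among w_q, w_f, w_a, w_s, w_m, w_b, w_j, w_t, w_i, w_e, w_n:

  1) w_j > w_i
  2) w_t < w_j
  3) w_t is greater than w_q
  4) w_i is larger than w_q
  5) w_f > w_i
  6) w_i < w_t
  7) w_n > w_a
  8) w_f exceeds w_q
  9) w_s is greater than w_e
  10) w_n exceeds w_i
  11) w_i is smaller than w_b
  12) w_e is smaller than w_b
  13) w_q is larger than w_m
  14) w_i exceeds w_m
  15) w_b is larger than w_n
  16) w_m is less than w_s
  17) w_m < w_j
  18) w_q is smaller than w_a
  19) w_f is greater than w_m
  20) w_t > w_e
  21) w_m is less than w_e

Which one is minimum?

w_m

Chaining upward from w_m: directly above it, w_q, w_e, w_i, w_s, w_j, w_f; then w_a, w_n, w_t, w_b.
That covers every other element, and nothing is given below w_m, so w_m is the minimum.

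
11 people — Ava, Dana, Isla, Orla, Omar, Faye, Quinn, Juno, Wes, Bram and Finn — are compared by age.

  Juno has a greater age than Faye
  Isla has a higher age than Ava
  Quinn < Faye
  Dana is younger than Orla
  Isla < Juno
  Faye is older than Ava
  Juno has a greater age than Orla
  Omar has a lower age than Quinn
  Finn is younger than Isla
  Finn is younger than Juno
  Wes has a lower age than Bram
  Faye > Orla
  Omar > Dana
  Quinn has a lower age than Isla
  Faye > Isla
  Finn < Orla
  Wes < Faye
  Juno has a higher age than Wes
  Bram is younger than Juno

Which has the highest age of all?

Juno

Finn is not greatest since Finn < Isla; Wes is not greatest since Wes < Bram; Dana is not greatest since Dana < Omar; Bram is not greatest since Bram < Juno; Ava is not greatest since Ava < Faye; Omar is not greatest since Omar < Quinn; Quinn is not greatest since Quinn < Isla; Orla is not greatest since Orla < Juno; Isla is not greatest since Isla < Faye; Faye is not greatest since Faye < Juno.
Only Juno has nothing above it, so Juno is the highest age.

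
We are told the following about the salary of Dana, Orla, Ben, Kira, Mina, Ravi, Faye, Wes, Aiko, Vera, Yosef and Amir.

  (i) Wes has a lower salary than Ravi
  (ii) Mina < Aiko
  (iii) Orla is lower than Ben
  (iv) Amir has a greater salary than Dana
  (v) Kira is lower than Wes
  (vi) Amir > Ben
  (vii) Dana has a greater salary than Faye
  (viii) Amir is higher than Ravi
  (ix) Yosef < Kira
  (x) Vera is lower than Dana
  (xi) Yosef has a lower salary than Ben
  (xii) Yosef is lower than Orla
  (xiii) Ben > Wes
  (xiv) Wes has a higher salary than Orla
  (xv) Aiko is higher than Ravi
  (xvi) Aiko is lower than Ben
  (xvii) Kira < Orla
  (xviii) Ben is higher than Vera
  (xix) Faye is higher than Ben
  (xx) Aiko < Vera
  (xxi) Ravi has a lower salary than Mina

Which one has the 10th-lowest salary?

Chaining the given pairs: Yosef < Kira < Orla < Wes < Ravi < Mina < Aiko < Vera < Ben < Faye < Dana < Amir.
Counting 10 from the smallest end gives Faye.

Faye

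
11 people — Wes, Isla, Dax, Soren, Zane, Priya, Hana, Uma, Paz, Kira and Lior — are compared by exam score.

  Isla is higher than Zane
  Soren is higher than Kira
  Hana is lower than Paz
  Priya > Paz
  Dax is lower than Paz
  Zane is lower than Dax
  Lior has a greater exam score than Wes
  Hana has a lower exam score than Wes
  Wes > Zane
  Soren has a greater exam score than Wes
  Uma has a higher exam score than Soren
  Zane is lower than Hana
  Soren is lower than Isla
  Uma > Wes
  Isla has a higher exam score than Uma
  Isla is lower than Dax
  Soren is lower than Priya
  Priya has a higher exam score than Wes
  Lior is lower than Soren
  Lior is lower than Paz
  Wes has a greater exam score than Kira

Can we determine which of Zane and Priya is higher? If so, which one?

Priya

Following the relations from Zane: Zane < Hana < Wes < Lior < Soren < Uma < Isla < Dax < Paz < Priya.
So Priya is higher.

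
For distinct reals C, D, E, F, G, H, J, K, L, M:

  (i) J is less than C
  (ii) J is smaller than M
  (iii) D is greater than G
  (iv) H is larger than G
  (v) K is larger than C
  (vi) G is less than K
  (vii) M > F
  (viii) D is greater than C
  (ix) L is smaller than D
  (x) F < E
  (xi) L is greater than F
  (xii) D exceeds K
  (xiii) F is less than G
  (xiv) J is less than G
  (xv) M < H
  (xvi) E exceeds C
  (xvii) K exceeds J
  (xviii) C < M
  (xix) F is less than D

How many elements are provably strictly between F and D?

3

The relations place F below D. An element lies strictly between them when it is forced above F and also forced below D.
Above F: {L, M, G, H, E, K}. Below D: {J, L, C, G, K}.
Intersection: {L, G, K} — 3.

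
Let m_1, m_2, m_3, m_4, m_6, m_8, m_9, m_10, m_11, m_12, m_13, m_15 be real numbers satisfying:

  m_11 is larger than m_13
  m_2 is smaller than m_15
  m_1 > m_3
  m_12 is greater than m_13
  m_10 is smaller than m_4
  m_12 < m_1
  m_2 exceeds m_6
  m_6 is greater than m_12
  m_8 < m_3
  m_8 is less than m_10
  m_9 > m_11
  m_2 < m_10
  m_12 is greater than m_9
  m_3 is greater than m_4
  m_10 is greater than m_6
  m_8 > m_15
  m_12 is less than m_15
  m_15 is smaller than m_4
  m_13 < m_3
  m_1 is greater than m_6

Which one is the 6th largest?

The consecutive relations fix a unique order: m_13 < m_11 < m_9 < m_12 < m_6 < m_2 < m_15 < m_8 < m_10 < m_4 < m_3 < m_1.
The 6th largest is m_15.

m_15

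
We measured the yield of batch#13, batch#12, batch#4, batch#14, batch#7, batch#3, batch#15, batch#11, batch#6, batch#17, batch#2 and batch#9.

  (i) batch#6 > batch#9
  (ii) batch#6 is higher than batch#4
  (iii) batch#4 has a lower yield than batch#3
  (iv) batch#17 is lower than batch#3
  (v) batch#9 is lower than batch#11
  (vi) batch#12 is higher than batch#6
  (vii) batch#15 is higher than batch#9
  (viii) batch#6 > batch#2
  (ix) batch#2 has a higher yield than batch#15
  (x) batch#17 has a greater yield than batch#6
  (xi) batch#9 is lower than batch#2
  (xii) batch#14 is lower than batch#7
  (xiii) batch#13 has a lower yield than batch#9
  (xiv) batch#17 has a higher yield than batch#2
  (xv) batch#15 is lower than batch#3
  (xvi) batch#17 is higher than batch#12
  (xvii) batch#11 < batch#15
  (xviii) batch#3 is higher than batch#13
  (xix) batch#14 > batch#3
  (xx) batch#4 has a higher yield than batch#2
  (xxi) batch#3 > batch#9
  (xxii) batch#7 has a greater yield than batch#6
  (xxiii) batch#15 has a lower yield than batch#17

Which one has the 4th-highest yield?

batch#17

Piecing the relations together gives one ordering: batch#13 < batch#9 < batch#11 < batch#15 < batch#2 < batch#4 < batch#6 < batch#12 < batch#17 < batch#3 < batch#14 < batch#7.
The 4th largest is batch#17.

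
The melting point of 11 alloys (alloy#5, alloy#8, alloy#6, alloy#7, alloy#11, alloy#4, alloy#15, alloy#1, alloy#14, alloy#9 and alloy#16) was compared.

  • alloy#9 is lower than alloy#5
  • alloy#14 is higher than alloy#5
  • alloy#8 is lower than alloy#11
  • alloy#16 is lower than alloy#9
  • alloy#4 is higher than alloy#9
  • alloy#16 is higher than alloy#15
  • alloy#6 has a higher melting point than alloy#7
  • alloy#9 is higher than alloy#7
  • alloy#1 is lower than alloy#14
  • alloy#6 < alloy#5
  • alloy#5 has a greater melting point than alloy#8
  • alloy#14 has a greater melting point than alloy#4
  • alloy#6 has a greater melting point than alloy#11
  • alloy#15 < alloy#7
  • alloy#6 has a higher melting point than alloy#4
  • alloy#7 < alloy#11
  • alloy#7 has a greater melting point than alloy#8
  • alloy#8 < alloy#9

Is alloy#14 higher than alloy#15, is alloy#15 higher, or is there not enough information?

alloy#14

The relevant relations are alloy#15 < alloy#16; alloy#16 < alloy#9; alloy#9 < alloy#4; alloy#4 < alloy#6; alloy#6 < alloy#5; alloy#5 < alloy#14.
Chaining these gives alloy#15 < alloy#16 < alloy#9 < alloy#4 < alloy#6 < alloy#5 < alloy#14.
So alloy#14 is higher.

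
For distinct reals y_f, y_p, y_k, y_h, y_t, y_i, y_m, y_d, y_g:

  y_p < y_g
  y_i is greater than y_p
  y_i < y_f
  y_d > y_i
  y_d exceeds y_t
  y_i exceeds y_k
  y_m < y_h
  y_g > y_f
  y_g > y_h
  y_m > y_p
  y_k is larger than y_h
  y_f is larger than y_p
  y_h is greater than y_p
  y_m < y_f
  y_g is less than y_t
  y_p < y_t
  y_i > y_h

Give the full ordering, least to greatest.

The consecutive links are each given: y_p < y_m; y_m < y_h; y_h < y_k; y_k < y_i; y_i < y_f; y_f < y_g; y_g < y_t; y_t < y_d.

y_p < y_m < y_h < y_k < y_i < y_f < y_g < y_t < y_d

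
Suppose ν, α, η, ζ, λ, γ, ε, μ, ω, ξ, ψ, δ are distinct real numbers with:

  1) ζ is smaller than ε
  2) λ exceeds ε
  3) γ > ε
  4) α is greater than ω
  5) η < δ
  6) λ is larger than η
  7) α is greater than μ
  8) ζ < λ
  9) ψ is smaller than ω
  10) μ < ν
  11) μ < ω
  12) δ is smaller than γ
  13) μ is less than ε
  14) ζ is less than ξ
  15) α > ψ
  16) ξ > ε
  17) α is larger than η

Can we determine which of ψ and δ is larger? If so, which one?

undetermined

Following every chain through ψ: above ψ we get ω, α.
δ is not reached, and no chain runs the other way from δ to ψ.
So the given relations leave the order of ψ and δ undetermined.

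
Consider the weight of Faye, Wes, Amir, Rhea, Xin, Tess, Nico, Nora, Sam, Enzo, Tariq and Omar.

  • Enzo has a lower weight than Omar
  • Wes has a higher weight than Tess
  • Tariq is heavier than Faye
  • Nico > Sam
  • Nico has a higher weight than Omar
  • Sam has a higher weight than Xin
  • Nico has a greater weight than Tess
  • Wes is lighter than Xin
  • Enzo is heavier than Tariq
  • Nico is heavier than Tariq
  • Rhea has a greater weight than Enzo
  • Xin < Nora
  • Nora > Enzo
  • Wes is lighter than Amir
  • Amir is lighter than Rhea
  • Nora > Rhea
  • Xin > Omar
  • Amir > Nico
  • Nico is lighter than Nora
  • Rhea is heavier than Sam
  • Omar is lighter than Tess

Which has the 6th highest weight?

The consecutive relations fix a unique order: Faye < Tariq < Enzo < Omar < Tess < Wes < Xin < Sam < Nico < Amir < Rhea < Nora.
The 6th largest is Xin.

Xin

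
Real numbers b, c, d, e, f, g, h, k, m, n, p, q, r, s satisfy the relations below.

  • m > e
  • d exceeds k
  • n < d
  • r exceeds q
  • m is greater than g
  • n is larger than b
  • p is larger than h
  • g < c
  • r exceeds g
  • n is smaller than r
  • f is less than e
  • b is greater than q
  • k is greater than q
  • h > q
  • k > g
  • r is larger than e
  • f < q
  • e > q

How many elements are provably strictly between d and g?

The relations place g below d. An element lies strictly between them when it is forced above g and also forced below d.
Above g: {m, c, r, k}. Below d: {f, q, b, n, k}.
Intersection: {k} — 1.

1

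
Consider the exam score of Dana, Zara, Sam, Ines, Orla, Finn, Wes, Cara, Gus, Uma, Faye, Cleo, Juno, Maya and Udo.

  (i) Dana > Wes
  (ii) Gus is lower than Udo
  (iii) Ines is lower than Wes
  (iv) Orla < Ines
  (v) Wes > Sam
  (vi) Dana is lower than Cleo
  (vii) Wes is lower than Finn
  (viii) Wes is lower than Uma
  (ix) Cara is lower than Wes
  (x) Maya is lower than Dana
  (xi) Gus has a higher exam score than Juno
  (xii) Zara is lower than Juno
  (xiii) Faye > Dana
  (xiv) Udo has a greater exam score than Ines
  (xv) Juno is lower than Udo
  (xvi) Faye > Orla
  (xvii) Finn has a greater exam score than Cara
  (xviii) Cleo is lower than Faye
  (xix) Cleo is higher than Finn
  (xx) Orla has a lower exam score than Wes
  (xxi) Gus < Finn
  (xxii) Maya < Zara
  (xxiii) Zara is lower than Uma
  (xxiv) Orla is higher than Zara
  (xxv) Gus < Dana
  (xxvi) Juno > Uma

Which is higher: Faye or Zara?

Zara < Orla and Orla < Ines give Zara < Ines.
Then Ines < Wes extends the chain to Wes.
With Wes < Uma: Zara < Orla < Ines < Wes < Uma.
Then Uma < Juno extends the chain to Juno.
With Juno < Gus: Zara < Orla < Ines < Wes < Uma < Juno < Gus.
Then Gus < Dana extends the chain to Dana.
With Dana < Cleo: Zara < Orla < Ines < Wes < Uma < Juno < Gus < Dana < Cleo.
Then Cleo < Faye extends the chain to Faye.
So Zara < Faye; Faye is the higher of the two.

Faye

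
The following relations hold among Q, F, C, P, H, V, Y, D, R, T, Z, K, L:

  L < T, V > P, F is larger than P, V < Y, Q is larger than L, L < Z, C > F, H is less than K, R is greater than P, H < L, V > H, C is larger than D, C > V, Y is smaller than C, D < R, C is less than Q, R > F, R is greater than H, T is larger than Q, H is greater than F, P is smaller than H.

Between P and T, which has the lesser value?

P

The relevant relations are P < F; F < H; H < V; V < Y; Y < C; C < Q; Q < T.
Together: P < F < H < V < Y < C < Q < T.
So P < T; P is the smaller of the two.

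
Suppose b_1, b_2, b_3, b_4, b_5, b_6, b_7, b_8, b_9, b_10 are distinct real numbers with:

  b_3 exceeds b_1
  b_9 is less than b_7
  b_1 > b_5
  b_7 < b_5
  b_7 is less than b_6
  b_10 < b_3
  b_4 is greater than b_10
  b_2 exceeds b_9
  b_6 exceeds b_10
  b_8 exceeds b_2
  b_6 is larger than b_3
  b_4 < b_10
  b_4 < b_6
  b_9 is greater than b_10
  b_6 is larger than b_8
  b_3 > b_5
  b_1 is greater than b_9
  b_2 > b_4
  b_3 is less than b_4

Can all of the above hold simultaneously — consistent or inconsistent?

inconsistent

Chaining the given relations yields b_10 < b_9 < b_7 < b_5 < b_1 < b_3 < b_4, so b_10 < b_4. But one relation states b_4 < b_10. These cannot both hold.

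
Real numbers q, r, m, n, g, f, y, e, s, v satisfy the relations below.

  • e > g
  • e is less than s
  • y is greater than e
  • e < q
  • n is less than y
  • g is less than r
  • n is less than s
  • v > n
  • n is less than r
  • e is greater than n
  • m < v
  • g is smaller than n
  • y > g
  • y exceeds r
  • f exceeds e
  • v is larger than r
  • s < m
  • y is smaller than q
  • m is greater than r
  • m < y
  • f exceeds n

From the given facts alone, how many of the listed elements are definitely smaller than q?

From q the given relations immediately reach e, y.
From those, g, n, r, m — 6 in total.
From those, s — 7 in total.
Nothing else is reachable below q; 7 in all.

7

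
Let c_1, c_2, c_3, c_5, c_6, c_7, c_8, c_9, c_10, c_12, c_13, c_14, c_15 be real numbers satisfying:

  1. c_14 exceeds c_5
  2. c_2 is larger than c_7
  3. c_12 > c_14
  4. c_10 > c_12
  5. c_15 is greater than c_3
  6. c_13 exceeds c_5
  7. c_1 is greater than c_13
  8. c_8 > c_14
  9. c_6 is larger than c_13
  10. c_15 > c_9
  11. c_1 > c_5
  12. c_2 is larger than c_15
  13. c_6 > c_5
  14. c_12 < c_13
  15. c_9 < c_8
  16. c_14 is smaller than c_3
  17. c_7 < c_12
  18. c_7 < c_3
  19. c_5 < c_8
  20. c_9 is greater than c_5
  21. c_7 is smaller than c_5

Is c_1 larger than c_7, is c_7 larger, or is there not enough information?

c_1

c_7 < c_5 and c_5 < c_14 give c_7 < c_14.
Then c_14 < c_12 extends the chain to c_12.
With c_12 < c_13: c_7 < c_5 < c_14 < c_12 < c_13.
With c_13 < c_1: c_7 < c_5 < c_14 < c_12 < c_13 < c_1.
So c_1 is larger.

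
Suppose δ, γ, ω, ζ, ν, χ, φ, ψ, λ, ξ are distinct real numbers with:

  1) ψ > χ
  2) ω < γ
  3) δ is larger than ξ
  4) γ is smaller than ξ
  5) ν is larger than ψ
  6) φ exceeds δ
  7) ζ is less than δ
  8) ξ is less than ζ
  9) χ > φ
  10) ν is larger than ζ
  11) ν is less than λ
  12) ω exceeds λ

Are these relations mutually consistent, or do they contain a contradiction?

inconsistent

We have ω < γ stated directly, yet also γ < ξ < ζ < δ < φ < χ < ψ < ν < λ < ω by chaining the others — so γ < ω. Contradiction.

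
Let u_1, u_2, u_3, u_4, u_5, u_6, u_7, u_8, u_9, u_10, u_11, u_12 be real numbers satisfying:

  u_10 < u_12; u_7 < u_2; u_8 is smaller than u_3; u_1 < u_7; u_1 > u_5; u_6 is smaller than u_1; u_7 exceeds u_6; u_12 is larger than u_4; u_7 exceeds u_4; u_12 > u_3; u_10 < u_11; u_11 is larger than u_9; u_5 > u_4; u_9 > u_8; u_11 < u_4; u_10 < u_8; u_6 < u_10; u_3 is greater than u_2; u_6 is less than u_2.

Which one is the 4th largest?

The consecutive relations fix a unique order: u_6 < u_10 < u_8 < u_9 < u_11 < u_4 < u_5 < u_1 < u_7 < u_2 < u_3 < u_12.
The 4th largest is u_7.

u_7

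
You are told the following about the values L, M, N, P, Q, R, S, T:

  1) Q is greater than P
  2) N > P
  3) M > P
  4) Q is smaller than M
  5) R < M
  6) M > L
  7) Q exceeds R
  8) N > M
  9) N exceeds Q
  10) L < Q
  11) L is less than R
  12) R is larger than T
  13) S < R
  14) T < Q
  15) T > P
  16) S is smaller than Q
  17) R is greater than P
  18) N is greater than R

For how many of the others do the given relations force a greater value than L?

Directly above L: R, Q, M.
One step further: N (4 so far).
Nothing else is reachable above L; 4 in all.

4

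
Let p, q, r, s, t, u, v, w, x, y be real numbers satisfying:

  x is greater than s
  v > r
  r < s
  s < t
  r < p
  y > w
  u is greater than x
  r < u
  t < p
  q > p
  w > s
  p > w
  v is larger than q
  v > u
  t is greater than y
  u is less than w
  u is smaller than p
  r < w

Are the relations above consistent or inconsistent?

The single ordering r < s < x < u < w < y < t < p < q < v satisfies every listed relation, so no contradiction arises.

consistent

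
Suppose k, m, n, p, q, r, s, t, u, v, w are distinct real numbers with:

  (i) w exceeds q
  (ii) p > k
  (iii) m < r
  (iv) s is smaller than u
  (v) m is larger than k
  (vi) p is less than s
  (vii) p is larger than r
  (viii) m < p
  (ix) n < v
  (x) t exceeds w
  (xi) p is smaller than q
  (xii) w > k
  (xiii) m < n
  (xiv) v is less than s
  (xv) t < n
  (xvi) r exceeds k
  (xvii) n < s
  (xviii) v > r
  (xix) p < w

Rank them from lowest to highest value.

Each adjacent pair is fixed by a given relation: k < m; m < r; r < p; p < q; q < w; w < t; t < n; n < v; v < s; s < u. Chaining them end to end gives the full order.

k < m < r < p < q < w < t < n < v < s < u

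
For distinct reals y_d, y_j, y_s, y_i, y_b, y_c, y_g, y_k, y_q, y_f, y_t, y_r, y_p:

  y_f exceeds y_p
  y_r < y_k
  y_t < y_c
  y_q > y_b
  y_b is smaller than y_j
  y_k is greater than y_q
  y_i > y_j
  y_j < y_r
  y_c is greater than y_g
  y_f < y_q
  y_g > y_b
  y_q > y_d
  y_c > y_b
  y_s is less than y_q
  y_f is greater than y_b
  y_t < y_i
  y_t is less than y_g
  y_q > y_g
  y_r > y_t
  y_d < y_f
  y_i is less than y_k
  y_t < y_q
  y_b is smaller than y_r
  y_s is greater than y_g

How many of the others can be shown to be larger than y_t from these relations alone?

Directly above y_t: y_g, y_i, y_q, y_r, y_c.
One step further: y_s, y_k (7 so far).
No other element is forced above y_t by the given relations, so the count is 7.

7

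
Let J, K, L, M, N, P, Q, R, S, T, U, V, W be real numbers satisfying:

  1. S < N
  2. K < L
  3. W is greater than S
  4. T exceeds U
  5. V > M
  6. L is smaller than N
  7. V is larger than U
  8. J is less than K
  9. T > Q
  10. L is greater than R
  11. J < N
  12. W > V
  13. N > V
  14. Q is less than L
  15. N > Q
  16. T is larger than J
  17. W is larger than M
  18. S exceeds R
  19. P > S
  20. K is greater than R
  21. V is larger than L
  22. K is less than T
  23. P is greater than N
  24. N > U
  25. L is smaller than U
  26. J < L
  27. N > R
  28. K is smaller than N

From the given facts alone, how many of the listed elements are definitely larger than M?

4

Directly above M: V, W.
One step further: N (3 so far).
One step further: P (4 so far).
No other element is forced above M by the given relations, so the count is 4.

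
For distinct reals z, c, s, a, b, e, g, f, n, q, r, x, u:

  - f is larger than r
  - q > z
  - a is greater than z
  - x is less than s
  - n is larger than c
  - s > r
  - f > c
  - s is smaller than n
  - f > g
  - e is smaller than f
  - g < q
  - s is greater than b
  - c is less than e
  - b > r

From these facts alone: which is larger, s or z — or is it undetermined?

undetermined

Following every chain through z: above z we get a, q.
s is not reached, and no chain runs the other way from s to z.
So the given relations leave the order of z and s undetermined.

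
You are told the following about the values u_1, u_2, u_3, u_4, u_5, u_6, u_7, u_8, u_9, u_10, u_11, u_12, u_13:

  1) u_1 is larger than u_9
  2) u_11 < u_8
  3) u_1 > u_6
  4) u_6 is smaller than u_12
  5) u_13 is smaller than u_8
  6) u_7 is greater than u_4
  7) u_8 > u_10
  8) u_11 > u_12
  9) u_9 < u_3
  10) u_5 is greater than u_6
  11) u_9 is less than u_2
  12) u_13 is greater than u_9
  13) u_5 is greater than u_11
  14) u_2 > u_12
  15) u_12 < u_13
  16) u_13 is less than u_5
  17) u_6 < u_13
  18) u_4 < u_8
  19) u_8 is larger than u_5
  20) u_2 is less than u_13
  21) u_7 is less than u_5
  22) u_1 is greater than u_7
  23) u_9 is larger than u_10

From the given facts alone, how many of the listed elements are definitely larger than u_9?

From u_9 the given relations immediately reach u_3, u_2, u_13, u_1.
From those, u_5, u_8 — 6 in total.
Nothing else is reachable above u_9; 6 in all.

6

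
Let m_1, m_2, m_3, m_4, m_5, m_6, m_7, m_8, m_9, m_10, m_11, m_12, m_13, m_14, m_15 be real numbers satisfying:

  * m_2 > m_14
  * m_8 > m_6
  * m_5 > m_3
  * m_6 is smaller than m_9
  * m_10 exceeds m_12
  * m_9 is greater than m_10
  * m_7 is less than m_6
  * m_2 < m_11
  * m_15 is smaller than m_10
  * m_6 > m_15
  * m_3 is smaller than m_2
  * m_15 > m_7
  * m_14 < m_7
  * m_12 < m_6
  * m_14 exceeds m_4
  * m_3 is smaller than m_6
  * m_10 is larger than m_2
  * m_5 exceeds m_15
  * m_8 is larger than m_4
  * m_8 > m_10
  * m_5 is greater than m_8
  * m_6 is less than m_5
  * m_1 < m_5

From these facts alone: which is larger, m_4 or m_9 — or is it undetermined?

m_4 < m_14 and m_14 < m_7 give m_4 < m_7.
With m_7 < m_15: m_4 < m_14 < m_7 < m_15.
Then m_15 < m_10 extends the chain to m_10.
Then m_10 < m_9 extends the chain to m_9.
So m_9 is larger.

m_9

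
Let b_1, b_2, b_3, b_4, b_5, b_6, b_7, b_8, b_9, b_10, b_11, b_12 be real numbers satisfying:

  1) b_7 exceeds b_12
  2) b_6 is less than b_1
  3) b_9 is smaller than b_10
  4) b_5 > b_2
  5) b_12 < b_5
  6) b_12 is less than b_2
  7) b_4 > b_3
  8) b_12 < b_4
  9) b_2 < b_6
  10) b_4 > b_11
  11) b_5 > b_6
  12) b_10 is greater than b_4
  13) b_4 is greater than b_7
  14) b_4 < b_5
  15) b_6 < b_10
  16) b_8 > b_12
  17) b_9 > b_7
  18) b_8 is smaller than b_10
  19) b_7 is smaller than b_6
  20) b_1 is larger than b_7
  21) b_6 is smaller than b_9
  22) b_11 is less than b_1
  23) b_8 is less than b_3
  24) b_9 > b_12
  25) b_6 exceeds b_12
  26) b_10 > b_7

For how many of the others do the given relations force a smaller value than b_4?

5

Directly below b_4: b_12, b_7, b_11, b_3.
One step further: b_8 (5 so far).
Nothing else is reachable below b_4; 5 in all.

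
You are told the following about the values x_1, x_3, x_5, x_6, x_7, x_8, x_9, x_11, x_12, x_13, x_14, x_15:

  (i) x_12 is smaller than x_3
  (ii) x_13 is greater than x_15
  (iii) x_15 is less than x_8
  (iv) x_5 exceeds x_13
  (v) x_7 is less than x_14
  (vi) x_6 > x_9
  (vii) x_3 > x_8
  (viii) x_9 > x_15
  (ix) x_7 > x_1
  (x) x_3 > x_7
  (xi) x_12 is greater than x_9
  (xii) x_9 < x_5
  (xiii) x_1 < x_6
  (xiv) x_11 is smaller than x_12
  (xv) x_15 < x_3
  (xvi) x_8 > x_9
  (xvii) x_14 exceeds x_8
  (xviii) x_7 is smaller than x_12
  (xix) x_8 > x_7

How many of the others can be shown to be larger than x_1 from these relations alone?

The elements the relations force above x_1 are x_7, x_8, x_12, x_3, x_6, x_14 — no chain reaches any other.
That is 6.

6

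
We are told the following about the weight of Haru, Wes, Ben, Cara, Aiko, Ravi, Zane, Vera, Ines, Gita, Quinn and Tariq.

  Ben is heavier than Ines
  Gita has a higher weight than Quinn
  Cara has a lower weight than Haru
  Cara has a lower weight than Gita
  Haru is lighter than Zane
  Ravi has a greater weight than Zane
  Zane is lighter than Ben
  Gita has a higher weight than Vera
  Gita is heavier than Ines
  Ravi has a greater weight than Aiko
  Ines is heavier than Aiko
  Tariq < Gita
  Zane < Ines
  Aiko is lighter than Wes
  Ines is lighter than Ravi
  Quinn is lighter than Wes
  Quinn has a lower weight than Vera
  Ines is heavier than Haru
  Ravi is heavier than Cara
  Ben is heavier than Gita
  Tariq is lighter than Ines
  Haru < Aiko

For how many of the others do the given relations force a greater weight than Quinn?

4

The elements the relations force above Quinn are Vera, Wes, Gita, Ben — no chain reaches any other.
That is 4.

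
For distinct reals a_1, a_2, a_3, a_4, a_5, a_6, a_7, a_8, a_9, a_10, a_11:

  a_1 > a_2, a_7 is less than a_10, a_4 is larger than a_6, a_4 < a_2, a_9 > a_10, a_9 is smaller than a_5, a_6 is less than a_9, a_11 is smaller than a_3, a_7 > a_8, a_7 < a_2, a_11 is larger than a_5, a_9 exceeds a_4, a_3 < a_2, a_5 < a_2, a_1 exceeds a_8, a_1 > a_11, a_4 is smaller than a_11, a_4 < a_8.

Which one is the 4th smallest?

Piecing the relations together gives one ordering: a_6 < a_4 < a_8 < a_7 < a_10 < a_9 < a_5 < a_11 < a_3 < a_2 < a_1.
The 4th smallest is a_7.

a_7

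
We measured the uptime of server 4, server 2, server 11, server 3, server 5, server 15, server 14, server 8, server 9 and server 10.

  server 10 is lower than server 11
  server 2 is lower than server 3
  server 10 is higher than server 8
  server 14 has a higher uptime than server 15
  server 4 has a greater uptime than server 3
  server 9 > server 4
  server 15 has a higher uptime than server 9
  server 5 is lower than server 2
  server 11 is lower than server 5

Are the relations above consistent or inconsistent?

consistent

The single ordering server 8 < server 10 < server 11 < server 5 < server 2 < server 3 < server 4 < server 9 < server 15 < server 14 satisfies every listed relation, so no contradiction arises.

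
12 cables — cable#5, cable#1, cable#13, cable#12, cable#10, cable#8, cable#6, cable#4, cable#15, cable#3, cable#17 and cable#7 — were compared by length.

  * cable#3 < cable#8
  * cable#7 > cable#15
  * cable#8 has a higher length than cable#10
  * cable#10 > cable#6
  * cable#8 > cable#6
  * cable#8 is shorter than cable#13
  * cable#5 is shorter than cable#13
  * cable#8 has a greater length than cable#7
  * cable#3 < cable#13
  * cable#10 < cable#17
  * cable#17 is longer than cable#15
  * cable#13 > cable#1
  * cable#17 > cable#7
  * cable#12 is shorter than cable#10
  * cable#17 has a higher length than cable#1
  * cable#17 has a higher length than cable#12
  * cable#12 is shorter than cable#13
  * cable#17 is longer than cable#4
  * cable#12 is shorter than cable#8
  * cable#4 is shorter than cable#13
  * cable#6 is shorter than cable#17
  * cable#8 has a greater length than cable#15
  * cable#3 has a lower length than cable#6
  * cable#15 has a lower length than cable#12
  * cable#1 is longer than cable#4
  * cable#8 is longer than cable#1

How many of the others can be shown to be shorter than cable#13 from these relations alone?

10

From cable#13 the given relations immediately reach cable#5, cable#3, cable#4, cable#12, cable#1, cable#8.
From those, cable#15, cable#6, cable#7, cable#10 — 10 in total.
Nothing else is reachable below cable#13; 10 in all.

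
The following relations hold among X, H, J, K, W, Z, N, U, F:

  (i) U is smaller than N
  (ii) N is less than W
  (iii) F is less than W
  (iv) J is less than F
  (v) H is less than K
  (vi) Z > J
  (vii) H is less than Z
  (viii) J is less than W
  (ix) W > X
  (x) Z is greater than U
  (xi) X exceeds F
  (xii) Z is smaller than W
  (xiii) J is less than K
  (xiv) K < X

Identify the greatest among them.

W

J is not greatest since J < K; H is not greatest since H < Z; F is not greatest since F < X; U is not greatest since U < N; K is not greatest since K < X; Z is not greatest since Z < W; N is not greatest since N < W; X is not greatest since X < W.
Only W has nothing above it, so W is the greatest.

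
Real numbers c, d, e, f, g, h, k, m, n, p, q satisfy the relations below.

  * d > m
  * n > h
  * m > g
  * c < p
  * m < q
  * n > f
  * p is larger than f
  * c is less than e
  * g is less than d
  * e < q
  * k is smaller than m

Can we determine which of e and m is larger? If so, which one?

Following every chain through e: above e we get q; below e we get c.
m is not reached, and no chain runs the other way from m to e.
So the given relations leave the order of e and m undetermined.

undetermined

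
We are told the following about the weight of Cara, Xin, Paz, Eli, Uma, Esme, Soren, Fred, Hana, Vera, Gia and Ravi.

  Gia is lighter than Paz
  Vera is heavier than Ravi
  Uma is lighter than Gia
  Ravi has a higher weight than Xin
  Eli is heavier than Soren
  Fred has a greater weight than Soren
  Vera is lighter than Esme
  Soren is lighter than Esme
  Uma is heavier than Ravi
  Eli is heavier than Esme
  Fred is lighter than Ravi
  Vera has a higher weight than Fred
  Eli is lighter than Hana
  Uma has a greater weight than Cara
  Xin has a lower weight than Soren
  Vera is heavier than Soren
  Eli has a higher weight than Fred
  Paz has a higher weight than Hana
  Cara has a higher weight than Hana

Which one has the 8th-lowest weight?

Hana

The consecutive relations fix a unique order: Xin < Soren < Fred < Ravi < Vera < Esme < Eli < Hana < Cara < Uma < Gia < Paz.
The 8th smallest is Hana.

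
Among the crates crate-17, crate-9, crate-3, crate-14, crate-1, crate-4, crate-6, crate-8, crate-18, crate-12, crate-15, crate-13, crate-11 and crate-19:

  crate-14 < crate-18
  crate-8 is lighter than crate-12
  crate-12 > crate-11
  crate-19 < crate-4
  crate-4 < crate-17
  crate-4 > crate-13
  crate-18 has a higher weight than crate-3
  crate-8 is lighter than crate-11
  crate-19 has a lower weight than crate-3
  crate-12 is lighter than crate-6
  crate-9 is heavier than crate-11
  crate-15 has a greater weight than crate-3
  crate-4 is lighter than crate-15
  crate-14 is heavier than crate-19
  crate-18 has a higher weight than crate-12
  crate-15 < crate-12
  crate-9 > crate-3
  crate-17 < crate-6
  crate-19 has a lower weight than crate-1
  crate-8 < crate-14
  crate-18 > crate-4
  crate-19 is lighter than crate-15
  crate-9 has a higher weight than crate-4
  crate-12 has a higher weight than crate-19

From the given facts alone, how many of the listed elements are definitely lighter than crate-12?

7

The elements the relations force below crate-12 are crate-19, crate-3, crate-8, crate-13, crate-11, crate-4, crate-15 — no chain reaches any other.
That is 7.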